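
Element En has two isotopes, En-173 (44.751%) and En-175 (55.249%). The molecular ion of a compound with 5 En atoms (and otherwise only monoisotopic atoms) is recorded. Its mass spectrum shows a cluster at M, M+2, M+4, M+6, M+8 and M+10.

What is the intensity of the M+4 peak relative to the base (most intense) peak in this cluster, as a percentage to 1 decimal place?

81.0%

Binomial terms of (0.44751 + 0.55249)^5: M 0.0179, M+2 0.1108, M+4 0.2736, M+6 0.3377, M+8 0.2085, M+10 0.0515 → M+6 is the base peak.
P(M+6) = C(5,3) × 0.44751^2 × 0.55249^3 = 10 × 0.2002652 × 0.16864492 = 0.337737 (base)
P(M+4) = C(5,2) × 0.44751^3 × 0.55249^2 = 10 × 0.08962068 × 0.3052452 = 0.273563
Relative intensity = 0.273563 / 0.337737 × 100 = 81.0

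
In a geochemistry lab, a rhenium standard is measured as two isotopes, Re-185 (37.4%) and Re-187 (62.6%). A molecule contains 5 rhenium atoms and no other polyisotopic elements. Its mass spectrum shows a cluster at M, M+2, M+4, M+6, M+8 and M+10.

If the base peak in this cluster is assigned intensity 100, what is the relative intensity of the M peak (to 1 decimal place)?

2.1

Term probabilities: M 0.0073, M+2 0.0612, M+4 0.2050, M+6 0.3431, M+8 0.2872, M+10 0.0961. Base peak = M+6.
P(M+6) = C(5,3) × 0.374^2 × 0.626^3 = 10 × 0.139876 × 0.24531438 = 0.343136 (base)
P(M) = C(5,0) × 0.374^5 × 0.626^0 = 1 × 0.00731742 × 1.0000 = 0.007317
Relative intensity = 0.007317 / 0.343136 × 100 = 2.1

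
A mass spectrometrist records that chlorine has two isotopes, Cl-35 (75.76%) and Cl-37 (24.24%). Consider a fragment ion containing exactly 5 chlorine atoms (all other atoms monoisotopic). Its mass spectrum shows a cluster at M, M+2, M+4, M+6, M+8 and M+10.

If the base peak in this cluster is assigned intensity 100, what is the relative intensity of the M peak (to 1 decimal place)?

62.5

(0.7576 + 0.2424)^5 gives M 0.2496, M+2 0.3993, M+4 0.2555, M+6 0.0817, M+8 0.0131, M+10 0.0008; the largest is M+2.
P(M+2) = C(5,1) × 0.7576^4 × 0.2424^1 = 5 × 0.32942751 × 0.2424 = 0.399266 (base)
P(M) = C(5,0) × 0.7576^5 × 0.2424^0 = 1 × 0.24957428 × 1.0000 = 0.249574
Relative intensity = 0.249574 / 0.399266 × 100 = 62.5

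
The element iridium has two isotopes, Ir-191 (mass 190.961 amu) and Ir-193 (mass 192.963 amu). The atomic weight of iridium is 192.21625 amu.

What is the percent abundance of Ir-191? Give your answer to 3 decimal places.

Let x be the fractional abundance of Ir-191; then Ir-193 has abundance 1 − x.
190.961·x + 192.963·(1 − x) = 192.21625
(190.961 − 192.963)·x = 192.21625 − 192.963
x = -0.74675 / -2.002 = 0.37300 → 37.300% Ir-191, 62.700% Ir-193.

37.300%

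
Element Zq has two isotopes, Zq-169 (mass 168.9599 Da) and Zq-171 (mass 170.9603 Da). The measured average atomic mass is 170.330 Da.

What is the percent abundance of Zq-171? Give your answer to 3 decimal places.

Writing the weighted mean with unknown fraction x of Zq-169:
168.9599·x + 170.9603·(1 − x) = 170.330
(168.9599 − 170.9603)·x = 170.330 − 170.9603
x = -0.6303 / -2.0004 = 0.31509 → 31.509% Zq-169, 68.491% Zq-171.

68.491%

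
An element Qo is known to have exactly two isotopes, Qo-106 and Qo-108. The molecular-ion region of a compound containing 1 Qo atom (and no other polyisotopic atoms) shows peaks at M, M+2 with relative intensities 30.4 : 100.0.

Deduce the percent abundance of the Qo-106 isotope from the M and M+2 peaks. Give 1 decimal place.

Let p = fractional abundance of Qo-106. I(M+2)/I(M) = [C(1,1)·p^0·(1−p)] / p^1 = 1·(1−p)/p = 100.0/30.4 = 3.2895
(1−p)/p = 3.2895/1 = 3.2895  ⇒  p = 1/(1 + 3.2895) = 0.2331
Qo-106: 23.3%, Qo-108: 76.7%.

23.3%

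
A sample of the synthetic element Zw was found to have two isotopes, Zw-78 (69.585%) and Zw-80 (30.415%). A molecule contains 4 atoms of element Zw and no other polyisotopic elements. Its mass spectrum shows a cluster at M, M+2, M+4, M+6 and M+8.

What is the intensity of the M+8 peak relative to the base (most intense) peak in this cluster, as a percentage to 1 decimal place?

(0.69585 + 0.30415)^4 gives M 0.2345, M+2 0.4099, M+4 0.2688, M+6 0.0783, M+8 0.0086; the largest is M+2.
P(M+2) = C(4,1) × 0.69585^3 × 0.30415^1 = 4 × 0.3369356 × 0.30415 = 0.409916 (base)
P(M+8) = C(4,4) × 0.69585^0 × 0.30415^4 = 1 × 1.0000 × 0.00855759 = 0.008558
Relative intensity = 0.008558 / 0.409916 × 100 = 2.1

2.1%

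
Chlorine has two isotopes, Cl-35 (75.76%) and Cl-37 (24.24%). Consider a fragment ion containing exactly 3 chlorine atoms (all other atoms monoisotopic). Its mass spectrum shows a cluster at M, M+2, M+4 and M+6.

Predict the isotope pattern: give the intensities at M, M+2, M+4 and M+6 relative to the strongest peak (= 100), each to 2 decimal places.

The 3 Cl atoms are independent, so intensities follow the terms of (0.7576 + 0.2424)^3.
P(M) = 0.7576^3 = 0.434830
P(M+2) = 3 × 0.7576^2 × 0.2424^1 = 0.417382
P(M+4) = 3 × 0.7576^1 × 0.2424^2 = 0.133545
P(M+6) = 0.2424^3 = 0.014243
The M peak is largest (0.434830); scaling to 100 gives 100.00 : 95.99 : 30.71 : 3.28.

100.00 : 95.99 : 30.71 : 3.28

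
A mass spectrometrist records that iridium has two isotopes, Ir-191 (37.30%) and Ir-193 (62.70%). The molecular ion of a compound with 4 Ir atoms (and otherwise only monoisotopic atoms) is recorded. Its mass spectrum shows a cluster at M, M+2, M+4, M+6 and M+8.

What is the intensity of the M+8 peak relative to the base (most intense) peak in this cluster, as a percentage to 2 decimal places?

42.02%

(0.3730 + 0.6270)^4 gives M 0.0194, M+2 0.1302, M+4 0.3282, M+6 0.3678, M+8 0.1546; the largest is M+6.
P(M+6) = C(4,3) × 0.3730^1 × 0.6270^3 = 4 × 0.3730 × 0.24649188 = 0.367766 (base)
P(M+8) = C(4,4) × 0.3730^0 × 0.6270^4 = 1 × 1.0000 × 0.15455041 = 0.154550
Relative intensity = 0.154550 / 0.367766 × 100 = 42.02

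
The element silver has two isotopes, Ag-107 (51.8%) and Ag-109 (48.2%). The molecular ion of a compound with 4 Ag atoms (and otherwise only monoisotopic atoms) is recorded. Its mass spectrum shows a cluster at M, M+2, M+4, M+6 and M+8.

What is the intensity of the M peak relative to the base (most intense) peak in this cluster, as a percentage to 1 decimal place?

Term probabilities: M 0.0720, M+2 0.2680, M+4 0.3740, M+6 0.2320, M+8 0.0540. Base peak = M+4.
P(M+4) = C(4,2) × 0.518^2 × 0.482^2 = 6 × 0.268324 × 0.232324 = 0.374029 (base)
P(M) = C(4,0) × 0.518^4 × 0.482^0 = 1 × 0.07199777 × 1.0000 = 0.071998
Relative intensity = 0.071998 / 0.374029 × 100 = 19.2

19.2%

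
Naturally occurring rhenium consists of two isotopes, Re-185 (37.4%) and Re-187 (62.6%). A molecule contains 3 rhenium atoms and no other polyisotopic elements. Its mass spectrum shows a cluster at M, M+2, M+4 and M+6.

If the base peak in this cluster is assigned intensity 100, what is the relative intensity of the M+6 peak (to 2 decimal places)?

(0.374 + 0.626)^3 gives M 0.0523, M+2 0.2627, M+4 0.4397, M+6 0.2453; the largest is M+4.
P(M+4) = C(3,2) × 0.374^1 × 0.626^2 = 3 × 0.3740 × 0.391876 = 0.439685 (base)
P(M+6) = C(3,3) × 0.374^0 × 0.626^3 = 1 × 1.0000 × 0.24531438 = 0.245314
Relative intensity = 0.245314 / 0.439685 × 100 = 55.79

55.79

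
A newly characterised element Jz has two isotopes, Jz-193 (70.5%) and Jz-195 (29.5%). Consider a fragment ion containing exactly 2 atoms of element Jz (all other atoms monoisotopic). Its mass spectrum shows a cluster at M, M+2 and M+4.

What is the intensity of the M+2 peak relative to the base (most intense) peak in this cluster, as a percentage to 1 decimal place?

Binomial terms of (0.705 + 0.295)^2: M 0.4970, M+2 0.4160, M+4 0.0870 → M is the base peak.
P(M) = C(2,0) × 0.705^2 × 0.295^0 = 1 × 0.497025 × 1.0000 = 0.497025 (base)
P(M+2) = C(2,1) × 0.705^1 × 0.295^1 = 2 × 0.7050 × 0.2950 = 0.415950
Relative intensity = 0.415950 / 0.497025 × 100 = 83.7

83.7%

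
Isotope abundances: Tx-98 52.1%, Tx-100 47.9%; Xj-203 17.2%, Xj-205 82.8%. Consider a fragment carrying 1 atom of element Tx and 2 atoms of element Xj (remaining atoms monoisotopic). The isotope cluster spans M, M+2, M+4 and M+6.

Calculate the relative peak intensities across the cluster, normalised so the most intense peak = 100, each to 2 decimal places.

Element Tx pattern (n=1): 0.5210 : 0.4790
Element Xj pattern (n=2): 0.029584 : 0.284832 : 0.685584
Convolve the two distributions (both contribute in 2-u steps):
  M: 0.5210×0.029584 = 0.015413
  M+2: 0.5210×0.284832 + 0.4790×0.029584 = 0.162568
  M+4: 0.5210×0.685584 + 0.4790×0.284832 = 0.493624
  M+6: 0.4790×0.685584 = 0.328395
Scale to base peak (0.493624) = 100: 3.12 : 32.93 : 100.00 : 66.53

3.12 : 32.93 : 100.00 : 66.53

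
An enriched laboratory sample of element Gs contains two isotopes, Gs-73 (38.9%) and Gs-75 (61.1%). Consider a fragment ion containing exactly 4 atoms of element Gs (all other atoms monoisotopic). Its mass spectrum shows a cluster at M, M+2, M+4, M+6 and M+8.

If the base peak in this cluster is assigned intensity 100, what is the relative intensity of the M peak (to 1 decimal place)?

Binomial terms of (0.389 + 0.611)^4: M 0.0229, M+2 0.1439, M+4 0.3389, M+6 0.3549, M+8 0.1394 → M+6 is the base peak.
P(M+6) = C(4,3) × 0.389^1 × 0.611^3 = 4 × 0.3890 × 0.22809913 = 0.354922 (base)
P(M) = C(4,0) × 0.389^4 × 0.611^0 = 1 × 0.02289805 × 1.0000 = 0.022898
Relative intensity = 0.022898 / 0.354922 × 100 = 6.5

6.5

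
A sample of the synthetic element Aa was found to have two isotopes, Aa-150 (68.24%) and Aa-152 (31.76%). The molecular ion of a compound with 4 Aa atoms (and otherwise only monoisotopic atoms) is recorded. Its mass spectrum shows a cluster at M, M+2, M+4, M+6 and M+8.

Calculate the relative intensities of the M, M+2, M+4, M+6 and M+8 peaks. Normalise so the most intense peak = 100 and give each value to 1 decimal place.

53.7 : 100.0 : 69.8 : 21.7 : 2.5

The 4 Aa atoms are independent, so intensities follow the terms of (0.6824 + 0.3176)^4.
P(M) = 0.6824^4 = 0.216848
P(M+2) = 4 × 0.6824^3 × 0.3176^1 = 0.403699
P(M+4) = 6 × 0.6824^2 × 0.3176^2 = 0.281832
P(M+6) = 4 × 0.6824^1 × 0.3176^3 = 0.087446
P(M+8) = 0.3176^4 = 0.010175
The M+2 peak is largest (0.403699); scaling to 100 gives 53.7 : 100.0 : 69.8 : 21.7 : 2.5.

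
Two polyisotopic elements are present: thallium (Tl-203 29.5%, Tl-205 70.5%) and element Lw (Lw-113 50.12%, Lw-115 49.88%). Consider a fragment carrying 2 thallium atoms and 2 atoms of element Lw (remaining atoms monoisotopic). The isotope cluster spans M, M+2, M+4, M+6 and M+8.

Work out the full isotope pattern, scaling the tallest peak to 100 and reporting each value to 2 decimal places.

6.17 : 41.75 : 100.00 : 99.30 : 34.89

Thallium pattern (n=2): 0.087025 : 0.41595 : 0.497025
Element Lw pattern (n=2): 0.25120144 : 0.49999712 : 0.24880144
Convolve the two distributions (both contribute in 2-u steps):
  M: 0.087025×0.25120144 = 0.021861
  M+2: 0.087025×0.49999712 + 0.41595×0.25120144 = 0.147999
  M+4: 0.087025×0.24880144 + 0.41595×0.49999712 + 0.497025×0.25120144 = 0.354479
  M+6: 0.41595×0.24880144 + 0.497025×0.49999712 = 0.352000
  M+8: 0.497025×0.24880144 = 0.123661
Scale to base peak (0.354479) = 100: 6.17 : 41.75 : 100.00 : 99.30 : 34.89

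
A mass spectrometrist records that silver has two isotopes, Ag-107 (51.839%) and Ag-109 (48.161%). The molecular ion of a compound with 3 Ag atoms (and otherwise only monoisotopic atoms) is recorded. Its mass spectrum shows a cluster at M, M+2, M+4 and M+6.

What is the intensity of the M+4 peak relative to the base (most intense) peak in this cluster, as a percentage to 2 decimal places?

92.90%

Binomial terms of (0.51839 + 0.48161)^3: M 0.1393, M+2 0.3883, M+4 0.3607, M+6 0.1117 → M+2 is the base peak.
P(M+2) = C(3,1) × 0.51839^2 × 0.48161^1 = 3 × 0.26872819 × 0.48161 = 0.388267 (base)
P(M+4) = C(3,2) × 0.51839^1 × 0.48161^2 = 3 × 0.51839 × 0.23194819 = 0.360719
Relative intensity = 0.360719 / 0.388267 × 100 = 92.90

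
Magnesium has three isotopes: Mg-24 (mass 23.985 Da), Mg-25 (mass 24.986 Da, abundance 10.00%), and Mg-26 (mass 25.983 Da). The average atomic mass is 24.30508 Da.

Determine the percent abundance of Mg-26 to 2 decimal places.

Let x and y be the fractions of Mg-24 and Mg-26. Then x + y = 1 − 0.1000 = 0.9000 and 23.985x + 25.983y = 24.30508 − 0.1000×24.986 = 21.80648.
Substituting: 23.985x + 25.983(0.9000 − x) = 21.80648
(23.985 − 25.983)x = -1.57822  ⇒  x = 0.78990, y = 0.11010
Mg-24: 78.99%, Mg-26: 11.01%.

11.01%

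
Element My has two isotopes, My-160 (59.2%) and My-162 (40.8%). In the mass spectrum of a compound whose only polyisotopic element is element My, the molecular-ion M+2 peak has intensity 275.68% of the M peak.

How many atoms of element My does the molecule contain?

The M+2/M ratio from n My atoms is n · q/p = n · 0.408/0.592.
n = 2.7568 × 0.592/0.408 = 4.00 ≈ 4

4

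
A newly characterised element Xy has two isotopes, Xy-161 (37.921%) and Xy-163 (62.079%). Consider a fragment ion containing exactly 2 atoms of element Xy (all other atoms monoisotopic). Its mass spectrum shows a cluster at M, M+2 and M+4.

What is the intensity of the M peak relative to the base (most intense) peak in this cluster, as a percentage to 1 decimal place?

Term probabilities: M 0.1438, M+2 0.4708, M+4 0.3854. Base peak = M+2.
P(M+2) = C(2,1) × 0.37921^1 × 0.62079^1 = 2 × 0.37921 × 0.62079 = 0.470820 (base)
P(M) = C(2,0) × 0.37921^2 × 0.62079^0 = 1 × 0.14380022 × 1.0000 = 0.143800
Relative intensity = 0.143800 / 0.470820 × 100 = 30.5

30.5%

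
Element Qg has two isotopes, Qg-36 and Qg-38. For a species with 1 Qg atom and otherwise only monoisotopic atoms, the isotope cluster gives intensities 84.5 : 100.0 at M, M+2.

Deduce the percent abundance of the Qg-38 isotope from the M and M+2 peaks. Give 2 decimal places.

54.20%

If p is the fraction of Qg that is Qg-36, then I(M+2)/I(M) = [C(1,1)·p^0·(1−p)] / p^1 = 1·(1−p)/p = 100.0/84.5 = 1.1834
(1−p)/p = 1.1834/1 = 1.1834  ⇒  p = 1/(1 + 1.1834) = 0.4580
Qg-36: 45.80%, Qg-38: 54.20%.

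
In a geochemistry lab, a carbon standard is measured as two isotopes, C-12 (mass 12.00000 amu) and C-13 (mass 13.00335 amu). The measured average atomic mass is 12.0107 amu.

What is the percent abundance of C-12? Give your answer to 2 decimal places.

98.93%

With x = fraction of C-12 (so C-13 is 1 − x):
12.00000·x + 13.00335·(1 − x) = 12.0107
(12.00000 − 13.00335)·x = 12.0107 − 13.00335
x = -0.99265 / -1.00335 = 0.98934 → 98.93% C-12, 1.07% C-13.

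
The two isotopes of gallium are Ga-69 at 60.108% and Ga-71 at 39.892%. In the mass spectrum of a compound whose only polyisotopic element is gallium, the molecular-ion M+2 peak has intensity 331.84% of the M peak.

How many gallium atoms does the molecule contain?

For n independent Ga atoms, I(M+2)/I(M) = n · (abundance Ga-71) / (abundance Ga-69) = n · 0.39892/0.60108.
n = 3.3184 × 0.60108/0.39892 = 5.00 ≈ 5

5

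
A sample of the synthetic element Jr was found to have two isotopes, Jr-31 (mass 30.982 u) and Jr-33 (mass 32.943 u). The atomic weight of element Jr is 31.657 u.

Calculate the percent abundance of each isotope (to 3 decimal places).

Jr-31: 65.579%, Jr-33: 34.421%

Writing the weighted mean with unknown fraction x of Jr-31:
30.982·x + 32.943·(1 − x) = 31.657
(30.982 − 32.943)·x = 31.657 − 32.943
x = -1.286 / -1.961 = 0.65579 → 65.579% Jr-31, 34.421% Jr-33.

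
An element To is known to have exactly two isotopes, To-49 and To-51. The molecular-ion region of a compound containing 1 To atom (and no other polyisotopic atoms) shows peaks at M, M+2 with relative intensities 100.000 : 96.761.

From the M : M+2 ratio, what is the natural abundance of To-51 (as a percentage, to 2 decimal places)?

49.18%

Write p for the To-49 fraction. I(M+2)/I(M) = [C(1,1)·p^0·(1−p)] / p^1 = 1·(1−p)/p = 96.761/100.000 = 0.9676
(1−p)/p = 0.9676/1 = 0.9676  ⇒  p = 1/(1 + 0.9676) = 0.5082
To-49: 50.82%, To-51: 49.18%.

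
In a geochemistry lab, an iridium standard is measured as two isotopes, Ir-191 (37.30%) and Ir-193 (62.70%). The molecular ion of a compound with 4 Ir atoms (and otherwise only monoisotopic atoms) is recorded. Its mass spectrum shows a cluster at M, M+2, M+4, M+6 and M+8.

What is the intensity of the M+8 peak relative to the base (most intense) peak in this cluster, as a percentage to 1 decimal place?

Binomial terms of (0.3730 + 0.6270)^4: M 0.0194, M+2 0.1302, M+4 0.3282, M+6 0.3678, M+8 0.1546 → M+6 is the base peak.
P(M+6) = C(4,3) × 0.3730^1 × 0.6270^3 = 4 × 0.3730 × 0.24649188 = 0.367766 (base)
P(M+8) = C(4,4) × 0.3730^0 × 0.6270^4 = 1 × 1.0000 × 0.15455041 = 0.154550
Relative intensity = 0.154550 / 0.367766 × 100 = 42.0

42.0%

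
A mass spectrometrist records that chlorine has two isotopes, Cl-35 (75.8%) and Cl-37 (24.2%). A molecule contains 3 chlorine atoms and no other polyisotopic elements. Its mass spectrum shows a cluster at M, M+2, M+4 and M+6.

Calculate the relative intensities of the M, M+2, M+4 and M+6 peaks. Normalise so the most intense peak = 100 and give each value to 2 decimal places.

100.00 : 95.78 : 30.58 : 3.25

The 3 Cl atoms are independent, so intensities follow the terms of (0.758 + 0.242)^3.
P(M) = 0.758^3 = 0.435520
P(M+2) = 3 × 0.758^2 × 0.242^1 = 0.417133
P(M+4) = 3 × 0.758^1 × 0.242^2 = 0.133175
P(M+6) = 0.242^3 = 0.014172
The M peak is largest (0.435520); scaling to 100 gives 100.00 : 95.78 : 30.58 : 3.25.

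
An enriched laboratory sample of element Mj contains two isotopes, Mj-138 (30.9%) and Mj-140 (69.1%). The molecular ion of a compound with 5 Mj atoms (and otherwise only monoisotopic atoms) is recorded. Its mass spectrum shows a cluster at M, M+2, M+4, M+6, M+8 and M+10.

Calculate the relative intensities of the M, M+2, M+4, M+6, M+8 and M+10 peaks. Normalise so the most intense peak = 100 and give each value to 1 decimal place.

0.8 : 8.9 : 40.0 : 89.4 : 100.0 : 44.7

Each Mj atom is independently Mj-138 (p = 0.309) or Mj-140 (q = 0.691); the cluster is the binomial expansion (p + q)^5.
P(M) = 0.309^5 = 0.002817
P(M+2) = 5 × 0.309^4 × 0.691^1 = 0.031498
P(M+4) = 10 × 0.309^3 × 0.691^2 = 0.140874
P(M+6) = 10 × 0.309^2 × 0.691^3 = 0.315029
P(M+8) = 5 × 0.309^1 × 0.691^4 = 0.352242
P(M+10) = 0.691^5 = 0.157540
The M+8 peak is largest (0.352242); scaling to 100 gives 0.8 : 8.9 : 40.0 : 89.4 : 100.0 : 44.7.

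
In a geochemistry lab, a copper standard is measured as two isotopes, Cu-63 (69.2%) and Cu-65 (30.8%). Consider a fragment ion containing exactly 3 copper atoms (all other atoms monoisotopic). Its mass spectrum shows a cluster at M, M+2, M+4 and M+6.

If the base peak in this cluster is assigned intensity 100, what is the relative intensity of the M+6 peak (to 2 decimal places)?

6.60

Binomial terms of (0.692 + 0.308)^3: M 0.3314, M+2 0.4425, M+4 0.1969, M+6 0.0292 → M+2 is the base peak.
P(M+2) = C(3,1) × 0.692^2 × 0.308^1 = 3 × 0.478864 × 0.3080 = 0.442470 (base)
P(M+6) = C(3,3) × 0.692^0 × 0.308^3 = 1 × 1.0000 × 0.02921811 = 0.029218
Relative intensity = 0.029218 / 0.442470 × 100 = 6.60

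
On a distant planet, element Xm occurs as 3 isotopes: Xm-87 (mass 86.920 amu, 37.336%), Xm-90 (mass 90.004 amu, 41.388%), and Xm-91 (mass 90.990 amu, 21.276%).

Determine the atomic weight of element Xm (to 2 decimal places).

Ar = Σ fᵢ·mᵢ = 0.37336 × 86.920 + 0.41388 × 90.004 + 0.21276 × 90.990
= 32.4525 + 37.2509 + 19.3590 = 89.0624 amu

89.06 amu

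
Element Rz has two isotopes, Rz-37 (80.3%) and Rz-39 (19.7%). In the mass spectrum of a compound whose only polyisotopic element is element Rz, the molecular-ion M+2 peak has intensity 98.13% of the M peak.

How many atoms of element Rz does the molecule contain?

With n Rz atoms, P(M+2)/P(M) = C(n,1)·p^(n−1)q / p^n = n·q/p = n · 0.197/0.803.
n = 0.9813 × 0.803/0.197 = 4.00 ≈ 4

4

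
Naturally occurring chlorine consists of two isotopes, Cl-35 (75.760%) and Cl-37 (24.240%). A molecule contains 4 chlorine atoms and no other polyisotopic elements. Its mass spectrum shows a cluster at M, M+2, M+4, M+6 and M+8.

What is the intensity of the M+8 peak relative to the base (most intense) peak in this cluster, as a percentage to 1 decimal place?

Binomial terms of (0.75760 + 0.24240)^4: M 0.3294, M+2 0.4216, M+4 0.2023, M+6 0.0432, M+8 0.0035 → M+2 is the base peak.
P(M+2) = C(4,1) × 0.75760^3 × 0.24240^1 = 4 × 0.4348304 × 0.2424 = 0.421612 (base)
P(M+8) = C(4,4) × 0.75760^0 × 0.24240^4 = 1 × 1.0000 × 0.00345247 = 0.003452
Relative intensity = 0.003452 / 0.421612 × 100 = 0.8

0.8%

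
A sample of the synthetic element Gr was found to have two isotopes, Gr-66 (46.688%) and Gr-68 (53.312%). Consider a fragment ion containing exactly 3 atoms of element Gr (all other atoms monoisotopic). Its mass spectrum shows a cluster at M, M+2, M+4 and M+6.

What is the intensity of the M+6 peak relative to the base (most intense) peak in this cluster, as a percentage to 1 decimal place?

Binomial terms of (0.46688 + 0.53312)^3: M 0.1018, M+2 0.3486, M+4 0.3981, M+6 0.1515 → M+4 is the base peak.
P(M+4) = C(3,2) × 0.46688^1 × 0.53312^2 = 3 × 0.46688 × 0.28421693 = 0.398086 (base)
P(M+6) = C(3,3) × 0.46688^0 × 0.53312^3 = 1 × 1.0000 × 0.15152173 = 0.151522
Relative intensity = 0.151522 / 0.398086 × 100 = 38.1

38.1%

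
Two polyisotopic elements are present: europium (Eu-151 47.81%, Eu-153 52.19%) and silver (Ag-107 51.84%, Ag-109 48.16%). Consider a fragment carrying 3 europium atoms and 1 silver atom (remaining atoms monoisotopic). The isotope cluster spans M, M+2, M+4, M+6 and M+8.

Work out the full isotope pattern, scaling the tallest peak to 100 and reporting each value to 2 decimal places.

Europium pattern (n=3): 0.10928391 : 0.3578871 : 0.39067407 : 0.14215492
Silver pattern (n=1): 0.5184 : 0.4816
Convolve the two distributions (both contribute in 2-u steps):
  M: 0.10928391×0.5184 = 0.056653
  M+2: 0.10928391×0.4816 + 0.3578871×0.5184 = 0.238160
  M+4: 0.3578871×0.4816 + 0.39067407×0.5184 = 0.374884
  M+6: 0.39067407×0.4816 + 0.14215492×0.5184 = 0.261842
  M+8: 0.14215492×0.4816 = 0.068462
Scale to base peak (0.374884) = 100: 15.11 : 63.53 : 100.00 : 69.85 : 18.26

15.11 : 63.53 : 100.00 : 69.85 : 18.26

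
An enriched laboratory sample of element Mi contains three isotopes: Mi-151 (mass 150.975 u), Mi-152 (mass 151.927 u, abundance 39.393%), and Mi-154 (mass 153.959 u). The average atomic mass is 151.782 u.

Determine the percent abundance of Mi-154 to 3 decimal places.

14.476%

Let x and y be the fractions of Mi-151 and Mi-154. Then x + y = 1 − 0.39393 = 0.60607 and 150.975x + 153.959y = 151.782 − 0.39393×151.927 = 91.93339689.
Substituting: 150.975x + 153.959(0.60607 − x) = 91.93339689
(150.975 − 153.959)x = -1.37653424  ⇒  x = 0.46131, y = 0.14476
Mi-151: 46.131%, Mi-154: 14.476%.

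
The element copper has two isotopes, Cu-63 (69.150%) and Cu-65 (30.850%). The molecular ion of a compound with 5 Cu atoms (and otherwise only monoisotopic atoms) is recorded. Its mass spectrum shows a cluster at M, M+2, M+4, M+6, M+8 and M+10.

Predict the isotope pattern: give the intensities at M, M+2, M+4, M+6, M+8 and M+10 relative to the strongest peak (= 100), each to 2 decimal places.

44.83 : 100.00 : 89.23 : 39.81 : 8.88 : 0.79

Each Cu atom is independently Cu-63 (p = 0.69150) or Cu-65 (q = 0.30850); the cluster is the binomial expansion (p + q)^5.
P(M) = 0.69150^5 = 0.158111
P(M+2) = 5 × 0.69150^4 × 0.30850^1 = 0.352691
P(M+4) = 10 × 0.69150^3 × 0.30850^2 = 0.314693
P(M+6) = 10 × 0.69150^2 × 0.30850^3 = 0.140394
P(M+8) = 5 × 0.69150^1 × 0.30850^4 = 0.031317
P(M+10) = 0.30850^5 = 0.002794
The M+2 peak is largest (0.352691); scaling to 100 gives 44.83 : 100.00 : 89.23 : 39.81 : 8.88 : 0.79.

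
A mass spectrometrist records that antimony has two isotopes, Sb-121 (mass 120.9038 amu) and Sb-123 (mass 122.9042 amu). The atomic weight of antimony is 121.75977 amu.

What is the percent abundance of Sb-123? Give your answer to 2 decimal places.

42.79%

With x = fraction of Sb-121 (so Sb-123 is 1 − x):
120.9038·x + 122.9042·(1 − x) = 121.75977
(120.9038 − 122.9042)·x = 121.75977 − 122.9042
x = -1.14443 / -2.0004 = 0.57210 → 57.21% Sb-121, 42.79% Sb-123.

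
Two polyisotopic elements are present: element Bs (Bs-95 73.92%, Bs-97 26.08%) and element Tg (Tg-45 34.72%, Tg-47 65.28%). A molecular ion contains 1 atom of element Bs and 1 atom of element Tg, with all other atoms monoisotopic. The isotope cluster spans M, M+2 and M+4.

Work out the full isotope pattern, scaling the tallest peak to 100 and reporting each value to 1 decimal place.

44.8 : 100.0 : 29.7

Element Bs pattern (n=1): 0.7392 : 0.2608
Element Tg pattern (n=1): 0.3472 : 0.6528
Convolve the two distributions (both contribute in 2-u steps):
  M: 0.7392×0.3472 = 0.256650
  M+2: 0.7392×0.6528 + 0.2608×0.3472 = 0.573100
  M+4: 0.2608×0.6528 = 0.170250
Scale to base peak (0.573100) = 100: 44.8 : 100.0 : 29.7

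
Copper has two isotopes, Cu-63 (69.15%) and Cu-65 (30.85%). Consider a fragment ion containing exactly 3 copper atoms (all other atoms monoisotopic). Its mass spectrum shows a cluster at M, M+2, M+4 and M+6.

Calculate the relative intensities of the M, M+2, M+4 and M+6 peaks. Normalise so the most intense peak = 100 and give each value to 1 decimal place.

74.7 : 100.0 : 44.6 : 6.6

Each Cu atom is independently Cu-63 (p = 0.6915) or Cu-65 (q = 0.3085); the cluster is the binomial expansion (p + q)^3.
P(M) = 0.6915^3 = 0.330656
P(M+2) = 3 × 0.6915^2 × 0.3085^1 = 0.442548
P(M+4) = 3 × 0.6915^1 × 0.3085^2 = 0.197435
P(M+6) = 0.3085^3 = 0.029361
The M+2 peak is largest (0.442548); scaling to 100 gives 74.7 : 100.0 : 44.6 : 6.6.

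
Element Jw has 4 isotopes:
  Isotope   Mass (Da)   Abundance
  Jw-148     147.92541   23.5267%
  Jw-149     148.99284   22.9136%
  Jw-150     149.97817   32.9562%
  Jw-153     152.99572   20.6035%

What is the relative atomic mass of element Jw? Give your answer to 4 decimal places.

Weight each isotope mass by its fractional abundance: 0.235267 × 147.92541 + 0.229136 × 148.99284 + 0.329562 × 149.97817 + 0.206035 × 152.99572
= 34.801967 + 34.139623 + 49.427106 + 31.522473 = 149.891169 Da

149.8912 Da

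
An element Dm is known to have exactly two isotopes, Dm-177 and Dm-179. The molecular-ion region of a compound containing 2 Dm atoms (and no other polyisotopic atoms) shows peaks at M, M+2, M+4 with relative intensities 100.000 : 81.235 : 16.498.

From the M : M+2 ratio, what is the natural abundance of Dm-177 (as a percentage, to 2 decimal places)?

71.11%

Write p for the Dm-177 fraction. I(M+2)/I(M) = [C(2,1)·p^1·(1−p)] / p^2 = 2·(1−p)/p = 81.235/100.000 = 0.8124
(1−p)/p = 0.8124/2 = 0.4062  ⇒  p = 1/(1 + 0.4062) = 0.7111
Dm-177: 71.11%, Dm-179: 28.89%.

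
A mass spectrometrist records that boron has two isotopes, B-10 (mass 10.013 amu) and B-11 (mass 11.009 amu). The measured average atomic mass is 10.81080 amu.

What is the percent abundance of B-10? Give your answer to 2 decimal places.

With x = fraction of B-10 (so B-11 is 1 − x):
10.013·x + 11.009·(1 − x) = 10.81080
(10.013 − 11.009)·x = 10.81080 − 11.009
x = -0.19820 / -0.996 = 0.19900 → 19.90% B-10, 80.10% B-11.

19.90%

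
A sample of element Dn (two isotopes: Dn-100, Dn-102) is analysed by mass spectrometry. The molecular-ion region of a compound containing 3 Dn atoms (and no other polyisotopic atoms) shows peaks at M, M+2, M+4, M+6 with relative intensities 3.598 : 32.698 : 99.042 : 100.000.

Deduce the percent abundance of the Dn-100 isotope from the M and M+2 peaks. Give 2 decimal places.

If p is the fraction of Dn that is Dn-100, then I(M+2)/I(M) = [C(3,1)·p^2·(1−p)] / p^3 = 3·(1−p)/p = 32.698/3.598 = 9.0878
(1−p)/p = 9.0878/3 = 3.0293  ⇒  p = 1/(1 + 3.0293) = 0.2482
Dn-100: 24.82%, Dn-102: 75.18%.

24.82%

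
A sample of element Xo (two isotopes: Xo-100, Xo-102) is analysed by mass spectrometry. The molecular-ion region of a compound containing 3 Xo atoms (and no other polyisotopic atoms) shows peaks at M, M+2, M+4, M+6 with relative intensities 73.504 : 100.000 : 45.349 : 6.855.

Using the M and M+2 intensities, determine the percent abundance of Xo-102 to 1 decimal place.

Write p for the Xo-100 fraction. I(M+2)/I(M) = [C(3,1)·p^2·(1−p)] / p^3 = 3·(1−p)/p = 100.000/73.504 = 1.3605
(1−p)/p = 1.3605/3 = 0.4535  ⇒  p = 1/(1 + 0.4535) = 0.6880
Xo-100: 68.8%, Xo-102: 31.2%.

31.2%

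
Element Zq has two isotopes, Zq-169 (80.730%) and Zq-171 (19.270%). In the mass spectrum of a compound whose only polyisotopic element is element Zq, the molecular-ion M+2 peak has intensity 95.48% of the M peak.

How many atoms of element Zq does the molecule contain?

4

For n independent Zq atoms, I(M+2)/I(M) = n · (abundance Zq-171) / (abundance Zq-169) = n · 0.19270/0.80730.
n = 0.9548 × 0.80730/0.19270 = 4.00 ≈ 4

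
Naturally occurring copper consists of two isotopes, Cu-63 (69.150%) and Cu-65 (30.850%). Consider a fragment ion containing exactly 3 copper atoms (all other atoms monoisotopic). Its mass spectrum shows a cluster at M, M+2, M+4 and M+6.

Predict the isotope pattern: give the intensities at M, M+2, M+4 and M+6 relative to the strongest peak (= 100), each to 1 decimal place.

Expanding (0.69150 + 0.30850)^3:
P(M) = 0.69150^3 = 0.330656
P(M+2) = 3 × 0.69150^2 × 0.30850^1 = 0.442548
P(M+4) = 3 × 0.69150^1 × 0.30850^2 = 0.197435
P(M+6) = 0.30850^3 = 0.029361
The M+2 peak is largest (0.442548); scaling to 100 gives 74.7 : 100.0 : 44.6 : 6.6.

74.7 : 100.0 : 44.6 : 6.6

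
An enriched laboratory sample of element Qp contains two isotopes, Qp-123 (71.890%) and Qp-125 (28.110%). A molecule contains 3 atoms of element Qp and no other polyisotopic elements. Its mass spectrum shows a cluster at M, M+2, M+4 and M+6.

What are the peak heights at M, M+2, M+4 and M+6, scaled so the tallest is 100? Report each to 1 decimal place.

Expanding (0.71890 + 0.28110)^3:
P(M) = 0.71890^3 = 0.371540
P(M+2) = 3 × 0.71890^2 × 0.28110^1 = 0.435832
P(M+4) = 3 × 0.71890^1 × 0.28110^2 = 0.170416
P(M+6) = 0.28110^3 = 0.022212
The M+2 peak is largest (0.435832); scaling to 100 gives 85.2 : 100.0 : 39.1 : 5.1.

85.2 : 100.0 : 39.1 : 5.1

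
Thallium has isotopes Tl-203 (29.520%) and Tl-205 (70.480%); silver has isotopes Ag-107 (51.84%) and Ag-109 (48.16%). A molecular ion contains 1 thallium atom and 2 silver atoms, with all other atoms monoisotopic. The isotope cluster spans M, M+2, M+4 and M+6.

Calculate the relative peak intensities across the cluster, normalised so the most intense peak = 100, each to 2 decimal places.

18.87 : 80.12 : 100.00 : 38.89

Thallium pattern (n=1): 0.2952 : 0.7048
Silver pattern (n=2): 0.26873856 : 0.49932288 : 0.23193856
Convolve the two distributions (both contribute in 2-u steps):
  M: 0.2952×0.26873856 = 0.079332
  M+2: 0.2952×0.49932288 + 0.7048×0.26873856 = 0.336807
  M+4: 0.2952×0.23193856 + 0.7048×0.49932288 = 0.420391
  M+6: 0.7048×0.23193856 = 0.163470
Scale to base peak (0.420391) = 100: 18.87 : 80.12 : 100.00 : 38.89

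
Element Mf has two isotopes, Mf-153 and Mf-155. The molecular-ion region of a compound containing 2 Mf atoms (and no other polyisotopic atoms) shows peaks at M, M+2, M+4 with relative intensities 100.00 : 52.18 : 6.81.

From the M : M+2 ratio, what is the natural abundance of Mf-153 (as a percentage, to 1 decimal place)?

79.3%

If p is the fraction of Mf that is Mf-153, then I(M+2)/I(M) = [C(2,1)·p^1·(1−p)] / p^2 = 2·(1−p)/p = 52.18/100.00 = 0.5218
(1−p)/p = 0.5218/2 = 0.2609  ⇒  p = 1/(1 + 0.2609) = 0.7931
Mf-153: 79.3%, Mf-155: 20.7%.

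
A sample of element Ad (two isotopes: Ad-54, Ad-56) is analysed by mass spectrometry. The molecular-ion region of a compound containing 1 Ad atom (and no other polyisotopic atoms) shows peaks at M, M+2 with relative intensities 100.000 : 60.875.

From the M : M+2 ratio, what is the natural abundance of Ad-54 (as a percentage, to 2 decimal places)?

62.16%

Let p = fractional abundance of Ad-54. I(M+2)/I(M) = [C(1,1)·p^0·(1−p)] / p^1 = 1·(1−p)/p = 60.875/100.000 = 0.6088
(1−p)/p = 0.6088/1 = 0.6088  ⇒  p = 1/(1 + 0.6088) = 0.6216
Ad-54: 62.16%, Ad-56: 37.84%.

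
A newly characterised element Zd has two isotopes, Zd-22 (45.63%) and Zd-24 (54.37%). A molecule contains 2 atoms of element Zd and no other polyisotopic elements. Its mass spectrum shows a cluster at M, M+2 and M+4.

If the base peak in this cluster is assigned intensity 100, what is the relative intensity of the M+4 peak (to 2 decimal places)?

Term probabilities: M 0.2082, M+2 0.4962, M+4 0.2956. Base peak = M+2.
P(M+2) = C(2,1) × 0.4563^1 × 0.5437^1 = 2 × 0.4563 × 0.5437 = 0.496181 (base)
P(M+4) = C(2,2) × 0.4563^0 × 0.5437^2 = 1 × 1.0000 × 0.29560969 = 0.295610
Relative intensity = 0.295610 / 0.496181 × 100 = 59.58

59.58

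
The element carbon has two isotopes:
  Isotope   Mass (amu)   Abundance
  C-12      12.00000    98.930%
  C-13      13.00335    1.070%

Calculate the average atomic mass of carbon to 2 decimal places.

Ar = Σ fᵢ·mᵢ = 0.98930 × 12.00000 + 0.01070 × 13.00335
= 11.871600 + 0.139136 = 12.010736 amu

12.01 amu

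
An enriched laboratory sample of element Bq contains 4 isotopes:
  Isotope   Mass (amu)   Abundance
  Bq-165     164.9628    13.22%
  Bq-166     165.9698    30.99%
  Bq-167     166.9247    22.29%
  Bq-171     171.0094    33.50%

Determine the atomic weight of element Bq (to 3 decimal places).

Average mass = Σ (abundance × isotope mass) = 0.1322 × 164.9628 + 0.3099 × 165.9698 + 0.2229 × 166.9247 + 0.3350 × 171.0094
= 21.80808 + 51.43404 + 37.20752 + 57.28815 = 167.73779 amu

167.738 amu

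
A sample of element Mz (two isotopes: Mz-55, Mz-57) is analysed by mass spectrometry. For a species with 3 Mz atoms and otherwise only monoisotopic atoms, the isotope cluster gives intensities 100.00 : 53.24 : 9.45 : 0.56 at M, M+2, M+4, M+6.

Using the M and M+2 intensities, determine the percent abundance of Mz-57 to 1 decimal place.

15.1%

Let p = fractional abundance of Mz-55. I(M+2)/I(M) = [C(3,1)·p^2·(1−p)] / p^3 = 3·(1−p)/p = 53.24/100.00 = 0.5324
(1−p)/p = 0.5324/3 = 0.1775  ⇒  p = 1/(1 + 0.1775) = 0.8493
Mz-55: 84.9%, Mz-57: 15.1%.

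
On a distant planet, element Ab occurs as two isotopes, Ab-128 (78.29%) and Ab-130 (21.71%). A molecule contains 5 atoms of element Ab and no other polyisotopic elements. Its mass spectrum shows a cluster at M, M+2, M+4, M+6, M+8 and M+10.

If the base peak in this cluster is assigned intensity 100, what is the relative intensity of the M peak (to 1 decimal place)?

72.1

Binomial terms of (0.7829 + 0.2171)^5: M 0.2941, M+2 0.4078, M+4 0.2262, M+6 0.0627, M+8 0.0087, M+10 0.0005 → M+2 is the base peak.
P(M+2) = C(5,1) × 0.7829^4 × 0.2171^1 = 5 × 0.37568614 × 0.2171 = 0.407807 (base)
P(M) = C(5,0) × 0.7829^5 × 0.2171^0 = 1 × 0.29412468 × 1.0000 = 0.294125
Relative intensity = 0.294125 / 0.407807 × 100 = 72.1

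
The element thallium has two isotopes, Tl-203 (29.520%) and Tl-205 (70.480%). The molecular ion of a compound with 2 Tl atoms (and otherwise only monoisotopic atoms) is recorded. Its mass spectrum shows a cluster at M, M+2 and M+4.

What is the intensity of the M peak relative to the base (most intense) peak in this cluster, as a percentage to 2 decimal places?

17.54%

Binomial terms of (0.29520 + 0.70480)^2: M 0.0871, M+2 0.4161, M+4 0.4967 → M+4 is the base peak.
P(M+4) = C(2,2) × 0.29520^0 × 0.70480^2 = 1 × 1.0000 × 0.49674304 = 0.496743 (base)
P(M) = C(2,0) × 0.29520^2 × 0.70480^0 = 1 × 0.08714304 × 1.0000 = 0.087143
Relative intensity = 0.087143 / 0.496743 × 100 = 17.54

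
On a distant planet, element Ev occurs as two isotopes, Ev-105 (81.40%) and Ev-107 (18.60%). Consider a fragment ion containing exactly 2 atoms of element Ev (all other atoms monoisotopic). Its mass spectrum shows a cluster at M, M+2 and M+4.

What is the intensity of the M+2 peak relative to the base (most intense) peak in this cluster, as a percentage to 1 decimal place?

45.7%

Binomial terms of (0.8140 + 0.1860)^2: M 0.6626, M+2 0.3028, M+4 0.0346 → M is the base peak.
P(M) = C(2,0) × 0.8140^2 × 0.1860^0 = 1 × 0.662596 × 1.0000 = 0.662596 (base)
P(M+2) = C(2,1) × 0.8140^1 × 0.1860^1 = 2 × 0.8140 × 0.1860 = 0.302808
Relative intensity = 0.302808 / 0.662596 × 100 = 45.7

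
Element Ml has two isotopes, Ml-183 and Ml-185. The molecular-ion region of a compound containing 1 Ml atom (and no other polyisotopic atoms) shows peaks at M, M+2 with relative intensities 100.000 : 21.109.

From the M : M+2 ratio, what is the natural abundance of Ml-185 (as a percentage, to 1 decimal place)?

If p is the fraction of Ml that is Ml-183, then I(M+2)/I(M) = [C(1,1)·p^0·(1−p)] / p^1 = 1·(1−p)/p = 21.109/100.000 = 0.2111
(1−p)/p = 0.2111/1 = 0.2111  ⇒  p = 1/(1 + 0.2111) = 0.8257
Ml-183: 82.6%, Ml-185: 17.4%.

17.4%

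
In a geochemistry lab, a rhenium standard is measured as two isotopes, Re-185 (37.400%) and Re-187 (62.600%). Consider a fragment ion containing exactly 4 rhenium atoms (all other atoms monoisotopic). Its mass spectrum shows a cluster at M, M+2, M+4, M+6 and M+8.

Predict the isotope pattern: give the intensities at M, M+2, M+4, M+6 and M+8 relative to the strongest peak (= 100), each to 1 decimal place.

5.3 : 35.7 : 89.6 : 100.0 : 41.8

Expanding (0.37400 + 0.62600)^4:
P(M) = 0.37400^4 = 0.019565
P(M+2) = 4 × 0.37400^3 × 0.62600^1 = 0.130993
P(M+4) = 6 × 0.37400^2 × 0.62600^2 = 0.328884
P(M+6) = 4 × 0.37400^1 × 0.62600^3 = 0.366990
P(M+8) = 0.62600^4 = 0.153567
The M+6 peak is largest (0.366990); scaling to 100 gives 5.3 : 35.7 : 89.6 : 100.0 : 41.8.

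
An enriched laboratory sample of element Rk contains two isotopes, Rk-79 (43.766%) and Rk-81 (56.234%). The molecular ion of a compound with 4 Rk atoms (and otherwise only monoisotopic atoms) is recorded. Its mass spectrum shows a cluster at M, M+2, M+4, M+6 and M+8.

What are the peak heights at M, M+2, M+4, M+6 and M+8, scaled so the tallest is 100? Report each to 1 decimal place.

Each Rk atom is independently Rk-79 (p = 0.43766) or Rk-81 (q = 0.56234); the cluster is the binomial expansion (p + q)^4.
P(M) = 0.43766^4 = 0.036690
P(M+2) = 4 × 0.43766^3 × 0.56234^1 = 0.188569
P(M+4) = 6 × 0.43766^2 × 0.56234^2 = 0.363432
P(M+6) = 4 × 0.43766^1 × 0.56234^3 = 0.311311
P(M+8) = 0.56234^4 = 0.099999
The M+4 peak is largest (0.363432); scaling to 100 gives 10.1 : 51.9 : 100.0 : 85.7 : 27.5.

10.1 : 51.9 : 100.0 : 85.7 : 27.5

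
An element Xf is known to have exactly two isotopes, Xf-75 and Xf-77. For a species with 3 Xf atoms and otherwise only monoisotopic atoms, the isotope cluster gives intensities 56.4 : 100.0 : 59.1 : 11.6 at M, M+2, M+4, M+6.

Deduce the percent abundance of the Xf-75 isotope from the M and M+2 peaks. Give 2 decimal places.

62.85%

Let p = fractional abundance of Xf-75. I(M+2)/I(M) = [C(3,1)·p^2·(1−p)] / p^3 = 3·(1−p)/p = 100.0/56.4 = 1.7730
(1−p)/p = 1.7730/3 = 0.5910  ⇒  p = 1/(1 + 0.5910) = 0.6285
Xf-75: 62.85%, Xf-77: 37.15%.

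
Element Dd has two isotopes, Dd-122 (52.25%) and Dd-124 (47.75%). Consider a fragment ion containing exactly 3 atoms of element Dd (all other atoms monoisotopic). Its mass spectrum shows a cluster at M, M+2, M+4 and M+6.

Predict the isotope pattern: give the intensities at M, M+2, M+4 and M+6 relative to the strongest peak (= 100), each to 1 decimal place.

The 3 Dd atoms are independent, so intensities follow the terms of (0.5225 + 0.4775)^3.
P(M) = 0.5225^3 = 0.142646
P(M+2) = 3 × 0.5225^2 × 0.4775^1 = 0.391081
P(M+4) = 3 × 0.5225^1 × 0.4775^2 = 0.357400
P(M+6) = 0.4775^3 = 0.108873
The M+2 peak is largest (0.391081); scaling to 100 gives 36.5 : 100.0 : 91.4 : 27.8.

36.5 : 100.0 : 91.4 : 27.8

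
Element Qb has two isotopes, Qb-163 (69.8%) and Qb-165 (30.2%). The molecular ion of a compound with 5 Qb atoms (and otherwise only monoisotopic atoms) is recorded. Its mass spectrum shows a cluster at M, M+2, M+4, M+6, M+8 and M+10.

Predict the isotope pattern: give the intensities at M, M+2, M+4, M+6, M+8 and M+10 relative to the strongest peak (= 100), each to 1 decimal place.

Each Qb atom is independently Qb-163 (p = 0.698) or Qb-165 (q = 0.302); the cluster is the binomial expansion (p + q)^5.
P(M) = 0.698^5 = 0.165683
P(M+2) = 5 × 0.698^4 × 0.302^1 = 0.358425
P(M+4) = 10 × 0.698^3 × 0.302^2 = 0.310156
P(M+6) = 10 × 0.698^2 × 0.302^3 = 0.134194
P(M+8) = 5 × 0.698^1 × 0.302^4 = 0.029030
P(M+10) = 0.302^5 = 0.002512
The M+2 peak is largest (0.358425); scaling to 100 gives 46.2 : 100.0 : 86.5 : 37.4 : 8.1 : 0.7.

46.2 : 100.0 : 86.5 : 37.4 : 8.1 : 0.7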